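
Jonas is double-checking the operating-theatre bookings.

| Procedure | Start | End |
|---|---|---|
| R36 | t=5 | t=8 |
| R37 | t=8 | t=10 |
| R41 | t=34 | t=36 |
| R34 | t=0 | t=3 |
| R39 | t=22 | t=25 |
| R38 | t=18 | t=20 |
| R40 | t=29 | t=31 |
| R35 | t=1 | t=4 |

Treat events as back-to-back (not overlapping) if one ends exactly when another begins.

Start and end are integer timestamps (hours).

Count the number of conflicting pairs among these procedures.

Sorted by start: R34, R35, R36, R37, R38, R39, R40, R41.
R35 starts before R34 ends → R34 and R35 overlap.
R36 starts after R34 ends, so nothing later overlaps R34 either.
R36 starts after R35 ends, so nothing later overlaps R35 either.
R37 starts exactly when R36 ends (back-to-back, no overlap), so nothing later overlaps R36 either.
R38 starts after R37 ends, so nothing later overlaps R37 either.
R39 starts after R38 ends, so nothing later overlaps R38 either.
R40 starts after R39 ends, so nothing later overlaps R39 either.
R41 starts after R40 ends.
Overlapping pairs: R34 & R35 — 1 in total.

1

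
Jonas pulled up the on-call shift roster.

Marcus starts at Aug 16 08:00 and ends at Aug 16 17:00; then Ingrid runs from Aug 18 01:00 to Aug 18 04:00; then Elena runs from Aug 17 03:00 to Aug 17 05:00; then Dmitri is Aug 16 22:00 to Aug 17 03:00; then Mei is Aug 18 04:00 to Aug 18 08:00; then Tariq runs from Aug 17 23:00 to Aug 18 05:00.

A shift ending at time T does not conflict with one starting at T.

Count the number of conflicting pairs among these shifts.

2

Sorted by start: Marcus, Dmitri, Elena, Tariq, Ingrid, Mei.
Dmitri starts after Marcus ends, so Marcus has no further overlaps.
Elena starts exactly when Dmitri ends (back-to-back, no overlap), so Dmitri has no further overlaps.
Tariq starts after Elena ends, so Elena has no further overlaps.
Ingrid starts before Tariq ends → Tariq and Ingrid overlap.
Mei starts before Tariq ends → Tariq and Mei overlap.
Mei starts exactly when Ingrid ends (back-to-back, no overlap).
Overlapping pairs: Ingrid & Tariq, Mei & Tariq — 2 in total.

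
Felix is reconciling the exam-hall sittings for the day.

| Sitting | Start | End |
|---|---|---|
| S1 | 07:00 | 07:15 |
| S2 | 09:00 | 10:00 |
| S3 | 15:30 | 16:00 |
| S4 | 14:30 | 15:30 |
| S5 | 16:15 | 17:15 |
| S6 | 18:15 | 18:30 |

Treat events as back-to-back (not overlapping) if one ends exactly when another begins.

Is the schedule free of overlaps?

Sorted by start: S1, S2, S4, S3, S5, S6.
S2 starts after S1 ends — done with S1.
S4 starts after S2 ends — done with S2.
S3 starts exactly when S4 ends (back-to-back, no overlap) — done with S4.
S5 starts after S3 ends — done with S3.
S6 starts after S5 ends.
Every pair is clear; the schedule has no overlaps.

Yes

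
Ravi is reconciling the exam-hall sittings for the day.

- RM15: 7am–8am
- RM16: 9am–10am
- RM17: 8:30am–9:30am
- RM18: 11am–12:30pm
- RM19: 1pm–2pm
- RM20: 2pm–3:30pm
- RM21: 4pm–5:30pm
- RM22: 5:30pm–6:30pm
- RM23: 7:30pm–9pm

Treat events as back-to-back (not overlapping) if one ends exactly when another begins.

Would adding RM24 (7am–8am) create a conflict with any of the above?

RM15: starts 7am before RM24 ends 8am, and ends 8am after RM24 starts 7am → overlap.
RM17: starts 8:30am at or after RM24 ends 8am → clear.
RM16: starts 9am at or after RM24 ends 8am → clear.
RM18: starts 11am at or after RM24 ends 8am → clear.
RM19: starts 1pm at or after RM24 ends 8am → clear.
RM20: starts 2pm at or after RM24 ends 8am → clear.
RM21: starts 4pm at or after RM24 ends 8am → clear.
RM22: starts 5:30pm at or after RM24 ends 8am → clear.
RM23: starts 7:30pm at or after RM24 ends 8am → clear.
RM24 overlaps RM15.

Yes — it overlaps RM15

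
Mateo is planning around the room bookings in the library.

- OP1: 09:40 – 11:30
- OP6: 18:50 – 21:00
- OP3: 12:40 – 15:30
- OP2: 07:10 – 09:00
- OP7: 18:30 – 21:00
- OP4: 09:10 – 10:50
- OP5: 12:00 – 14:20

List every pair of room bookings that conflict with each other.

OP1 & OP4, OP3 & OP5, OP6 & OP7

Sorted by start: OP2, OP4, OP1, OP5, OP3, OP7, OP6.
OP4 starts after OP2 ends — done with OP2.
OP1 starts before OP4 ends → OP4 and OP1 overlap.
OP5 starts after OP4 ends — done with OP4.
OP5 starts after OP1 ends — done with OP1.
OP3 starts before OP5 ends → OP5 and OP3 overlap.
OP7 starts after OP5 ends — done with OP5.
OP7 starts after OP3 ends — done with OP3.
OP6 starts before OP7 ends → OP7 and OP6 overlap.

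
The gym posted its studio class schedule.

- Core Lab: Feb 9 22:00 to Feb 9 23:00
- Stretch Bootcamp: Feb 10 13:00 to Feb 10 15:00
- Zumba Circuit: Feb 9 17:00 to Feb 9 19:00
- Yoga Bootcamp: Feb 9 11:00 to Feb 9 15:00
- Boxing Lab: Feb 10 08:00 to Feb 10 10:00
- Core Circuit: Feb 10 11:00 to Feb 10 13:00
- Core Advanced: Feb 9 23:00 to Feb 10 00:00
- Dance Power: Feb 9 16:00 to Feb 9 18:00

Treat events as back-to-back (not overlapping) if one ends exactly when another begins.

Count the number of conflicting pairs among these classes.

1

Sorted by start: Yoga Bootcamp, Dance Power, Zumba Circuit, Core Lab, Core Advanced, Boxing Lab, Core Circuit, Stretch Bootcamp.
Dance Power starts after Yoga Bootcamp ends, so nothing later overlaps Yoga Bootcamp either.
Zumba Circuit starts before Dance Power ends → Dance Power and Zumba Circuit overlap.
Core Lab starts after Dance Power ends, so nothing later overlaps Dance Power either.
Core Lab starts after Zumba Circuit ends, so nothing later overlaps Zumba Circuit either.
Core Advanced starts exactly when Core Lab ends (back-to-back, no overlap), so nothing later overlaps Core Lab either.
Boxing Lab starts after Core Advanced ends, so nothing later overlaps Core Advanced either.
Core Circuit starts after Boxing Lab ends, so nothing later overlaps Boxing Lab either.
Stretch Bootcamp starts exactly when Core Circuit ends (back-to-back, no overlap).
Overlapping pairs: Dance Power & Zumba Circuit — 1 in total.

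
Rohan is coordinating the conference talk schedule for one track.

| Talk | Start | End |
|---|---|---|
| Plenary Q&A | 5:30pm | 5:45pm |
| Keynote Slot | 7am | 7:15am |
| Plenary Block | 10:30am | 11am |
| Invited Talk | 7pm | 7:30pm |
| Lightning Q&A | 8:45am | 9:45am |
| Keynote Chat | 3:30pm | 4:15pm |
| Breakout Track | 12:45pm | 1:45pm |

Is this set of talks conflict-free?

Two intervals overlap when each starts before the other ends.
Sorted by start: Keynote Slot, Lightning Q&A, Plenary Block, Breakout Track, Keynote Chat, Plenary Q&A, Invited Talk.
Lightning Q&A starts after Keynote Slot ends, so nothing later overlaps Keynote Slot either.
Plenary Block starts after Lightning Q&A ends, so nothing later overlaps Lightning Q&A either.
Breakout Track starts after Plenary Block ends, so nothing later overlaps Plenary Block either.
Keynote Chat starts after Breakout Track ends, so nothing later overlaps Breakout Track either.
Plenary Q&A starts after Keynote Chat ends, so nothing later overlaps Keynote Chat either.
Invited Talk starts after Plenary Q&A ends.
Every pair is clear; the schedule has no overlaps.

Yes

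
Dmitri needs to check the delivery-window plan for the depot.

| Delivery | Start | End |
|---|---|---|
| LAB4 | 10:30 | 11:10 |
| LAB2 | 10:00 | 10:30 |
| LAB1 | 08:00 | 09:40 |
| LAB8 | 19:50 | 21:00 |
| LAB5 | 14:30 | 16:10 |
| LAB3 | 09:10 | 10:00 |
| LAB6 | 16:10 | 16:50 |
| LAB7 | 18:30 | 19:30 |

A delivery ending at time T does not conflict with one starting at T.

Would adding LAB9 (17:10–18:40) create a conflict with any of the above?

LAB1: ends 09:40 at or before LAB9 starts 17:10 → clear.
LAB3: ends 10:00 at or before LAB9 starts 17:10 → clear.
LAB2: ends 10:30 at or before LAB9 starts 17:10 → clear.
LAB4: ends 11:10 at or before LAB9 starts 17:10 → clear.
LAB5: ends 16:10 at or before LAB9 starts 17:10 → clear.
LAB6: ends 16:50 at or before LAB9 starts 17:10 → clear.
LAB7: starts 18:30 before LAB9 ends 18:40, and ends 19:30 after LAB9 starts 17:10 → overlap.
LAB8: starts 19:50 at or after LAB9 ends 18:40 → clear.
LAB9 overlaps LAB7.

Yes — it overlaps LAB7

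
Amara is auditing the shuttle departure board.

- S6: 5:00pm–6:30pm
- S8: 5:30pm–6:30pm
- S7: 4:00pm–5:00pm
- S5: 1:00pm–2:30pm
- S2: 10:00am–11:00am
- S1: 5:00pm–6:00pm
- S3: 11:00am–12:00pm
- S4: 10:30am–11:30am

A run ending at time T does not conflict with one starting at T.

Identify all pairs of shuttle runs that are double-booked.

S1 & S6, S1 & S8, S2 & S4, S3 & S4, S6 & S8

Sorted by start: S2, S4, S3, S5, S7, S1, S6, S8.
S4 starts before S2 ends → S2 and S4 overlap.
S3 starts exactly when S2 ends (back-to-back, no overlap); S2 is clear from here.
S3 starts before S4 ends → S4 and S3 overlap.
S5 starts after S4 ends; S4 is clear from here.
S5 starts after S3 ends; S3 is clear from here.
S7 starts after S5 ends; S5 is clear from here.
S1 starts exactly when S7 ends (back-to-back, no overlap); S7 is clear from here.
S6 starts before S1 ends → S1 and S6 overlap.
S8 starts before S1 ends → S1 and S8 overlap.
S8 starts before S6 ends → S6 and S8 overlap.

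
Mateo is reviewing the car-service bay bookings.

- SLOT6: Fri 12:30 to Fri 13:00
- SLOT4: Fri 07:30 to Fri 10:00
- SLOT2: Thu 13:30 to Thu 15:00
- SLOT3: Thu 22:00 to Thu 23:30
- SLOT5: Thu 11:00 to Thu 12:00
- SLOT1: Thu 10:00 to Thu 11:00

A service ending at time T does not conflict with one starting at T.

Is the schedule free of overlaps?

Sorted by start: SLOT1, SLOT5, SLOT2, SLOT3, SLOT4, SLOT6.
SLOT5 starts exactly when SLOT1 ends (back-to-back, no overlap), so SLOT1 has no further overlaps.
SLOT2 starts after SLOT5 ends, so SLOT5 has no further overlaps.
SLOT3 starts after SLOT2 ends, so SLOT2 has no further overlaps.
SLOT4 starts after SLOT3 ends, so SLOT3 has no further overlaps.
SLOT6 starts after SLOT4 ends.
Every pair is clear; the schedule has no overlaps.

Yes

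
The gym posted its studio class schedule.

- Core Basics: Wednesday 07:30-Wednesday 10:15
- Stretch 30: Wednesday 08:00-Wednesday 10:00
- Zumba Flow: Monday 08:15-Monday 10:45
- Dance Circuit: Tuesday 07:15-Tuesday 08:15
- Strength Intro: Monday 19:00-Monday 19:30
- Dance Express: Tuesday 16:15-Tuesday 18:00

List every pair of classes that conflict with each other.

Core Basics & Stretch 30

Two intervals overlap when each starts before the other ends.
Sorted by start: Zumba Flow, Strength Intro, Dance Circuit, Dance Express, Core Basics, Stretch 30.
Strength Intro starts after Zumba Flow ends — done with Zumba Flow.
Dance Circuit starts after Strength Intro ends — done with Strength Intro.
Dance Express starts after Dance Circuit ends — done with Dance Circuit.
Core Basics starts after Dance Express ends — done with Dance Express.
Stretch 30 starts before Core Basics ends → Core Basics and Stretch 30 overlap.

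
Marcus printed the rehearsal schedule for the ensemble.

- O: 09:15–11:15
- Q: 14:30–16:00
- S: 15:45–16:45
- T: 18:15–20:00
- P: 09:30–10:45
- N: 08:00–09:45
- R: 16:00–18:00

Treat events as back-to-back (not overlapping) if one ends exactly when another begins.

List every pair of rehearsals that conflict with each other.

Sorted by start: N, O, P, Q, S, R, T.
O starts before N ends → N and O overlap.
P starts before N ends → N and P overlap.
Q starts after N ends — done with N.
P starts before O ends → O and P overlap.
Q starts after O ends — done with O.
Q starts after P ends — done with P.
S starts before Q ends → Q and S overlap.
R starts exactly when Q ends (back-to-back, no overlap) — done with Q.
R starts before S ends → S and R overlap.
T starts after S ends.
T starts after R ends.

N & O, N & P, O & P, Q & S, R & S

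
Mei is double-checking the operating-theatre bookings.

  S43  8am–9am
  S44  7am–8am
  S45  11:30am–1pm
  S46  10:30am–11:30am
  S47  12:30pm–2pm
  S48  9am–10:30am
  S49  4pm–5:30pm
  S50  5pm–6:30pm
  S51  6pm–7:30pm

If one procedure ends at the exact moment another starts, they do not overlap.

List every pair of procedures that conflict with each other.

Sorted by start: S44, S43, S48, S46, S45, S47, S49, S50, S51.
S43 starts exactly when S44 ends (back-to-back, no overlap); S44 is clear from here.
S48 starts exactly when S43 ends (back-to-back, no overlap); S43 is clear from here.
S46 starts exactly when S48 ends (back-to-back, no overlap); S48 is clear from here.
S45 starts exactly when S46 ends (back-to-back, no overlap); S46 is clear from here.
S47 starts before S45 ends → S45 and S47 overlap.
S49 starts after S45 ends; S45 is clear from here.
S49 starts after S47 ends; S47 is clear from here.
S50 starts before S49 ends → S49 and S50 overlap.
S51 starts after S49 ends.
S51 starts before S50 ends → S50 and S51 overlap.

S45 & S47, S49 & S50, S50 & S51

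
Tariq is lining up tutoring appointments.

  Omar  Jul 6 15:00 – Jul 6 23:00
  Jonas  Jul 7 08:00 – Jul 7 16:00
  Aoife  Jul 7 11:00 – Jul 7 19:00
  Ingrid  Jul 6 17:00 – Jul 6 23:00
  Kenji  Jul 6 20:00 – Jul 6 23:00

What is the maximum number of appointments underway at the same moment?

3

Sweep the timeline, counting +1 at each start and −1 at each end (ends before starts at a tie):
Jul 6 15:00 start Omar → 1
Jul 6 17:00 start Ingrid → 2
Jul 6 20:00 start Kenji → 3
Jul 6 23:00 end Ingrid → 2
Jul 6 23:00 end Kenji → 1
Jul 6 23:00 end Omar → 0
Jul 7 08:00 start Jonas → 1
Jul 7 11:00 start Aoife → 2
Jul 7 16:00 end Jonas → 1
Jul 7 19:00 end Aoife → 0
Peak is 3, at Jul 6 20:00 (Ingrid, Kenji, Omar).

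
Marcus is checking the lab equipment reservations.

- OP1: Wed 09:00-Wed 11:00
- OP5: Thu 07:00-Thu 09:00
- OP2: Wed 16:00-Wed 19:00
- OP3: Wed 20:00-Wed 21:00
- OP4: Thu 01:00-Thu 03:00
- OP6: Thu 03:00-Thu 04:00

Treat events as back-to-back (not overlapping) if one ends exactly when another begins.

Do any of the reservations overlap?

Sorted by start: OP1, OP2, OP3, OP4, OP6, OP5.
OP2 starts after OP1 ends, so nothing later overlaps OP1 either.
OP3 starts after OP2 ends, so nothing later overlaps OP2 either.
OP4 starts after OP3 ends, so nothing later overlaps OP3 either.
OP6 starts exactly when OP4 ends (back-to-back, no overlap), so nothing later overlaps OP4 either.
OP5 starts after OP6 ends.
Every pair is clear; the schedule has no overlaps.

No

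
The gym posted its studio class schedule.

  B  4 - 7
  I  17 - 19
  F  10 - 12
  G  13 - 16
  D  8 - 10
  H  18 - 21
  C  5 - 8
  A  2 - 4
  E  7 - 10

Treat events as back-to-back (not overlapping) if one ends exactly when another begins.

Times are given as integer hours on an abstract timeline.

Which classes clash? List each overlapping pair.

B & C, C & E, D & E, H & I

Two intervals overlap when each starts before the other ends.
Sorted by start: A, B, C, E, D, F, G, I, H.
B starts exactly when A ends (back-to-back, no overlap), so A has no further overlaps.
C starts before B ends → B and C overlap.
E starts exactly when B ends (back-to-back, no overlap), so B has no further overlaps.
E starts before C ends → C and E overlap.
D starts exactly when C ends (back-to-back, no overlap), so C has no further overlaps.
D starts before E ends → E and D overlap.
F starts exactly when E ends (back-to-back, no overlap), so E has no further overlaps.
F starts exactly when D ends (back-to-back, no overlap), so D has no further overlaps.
G starts after F ends, so F has no further overlaps.
I starts after G ends, so G has no further overlaps.
H starts before I ends → I and H overlap.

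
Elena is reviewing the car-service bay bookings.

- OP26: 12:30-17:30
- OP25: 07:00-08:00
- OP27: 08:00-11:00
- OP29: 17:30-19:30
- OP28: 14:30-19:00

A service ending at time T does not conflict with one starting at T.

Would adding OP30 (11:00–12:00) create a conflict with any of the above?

OP25: ends 08:00 at or before OP30 starts 11:00 → clear.
OP27: ends 11:00 at or before OP30 starts 11:00 → clear.
OP26: starts 12:30 at or after OP30 ends 12:00 → clear.
OP28: starts 14:30 at or after OP30 ends 12:00 → clear.
OP29: starts 17:30 at or after OP30 ends 12:00 → clear.

No — it doesn't clash with anything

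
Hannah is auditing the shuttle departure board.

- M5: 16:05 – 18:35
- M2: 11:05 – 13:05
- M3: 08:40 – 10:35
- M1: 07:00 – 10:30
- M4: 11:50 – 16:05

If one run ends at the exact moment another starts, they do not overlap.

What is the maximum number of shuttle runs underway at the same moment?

Walk through starts and ends in time order (an end at T is processed before a start at T):
07:00 start M1 → 1
08:40 start M3 → 2
10:30 end M1 → 1
10:35 end M3 → 0
11:05 start M2 → 1
11:50 start M4 → 2
13:05 end M2 → 1
16:05 end M4 → 0
16:05 start M5 → 1
18:35 end M5 → 0
Peak is 2, at 08:40 (M1, M3).

2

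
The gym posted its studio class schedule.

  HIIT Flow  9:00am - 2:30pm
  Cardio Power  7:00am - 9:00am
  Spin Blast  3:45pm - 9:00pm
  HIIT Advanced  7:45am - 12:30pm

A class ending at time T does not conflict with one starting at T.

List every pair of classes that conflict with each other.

Sorted by start: Cardio Power, HIIT Advanced, HIIT Flow, Spin Blast.
HIIT Advanced starts before Cardio Power ends → Cardio Power and HIIT Advanced overlap.
HIIT Flow starts exactly when Cardio Power ends (back-to-back, no overlap), so Cardio Power has no further overlaps.
HIIT Flow starts before HIIT Advanced ends → HIIT Advanced and HIIT Flow overlap.
Spin Blast starts after HIIT Advanced ends.
Spin Blast starts after HIIT Flow ends.

Cardio Power & HIIT Advanced, HIIT Advanced & HIIT Flow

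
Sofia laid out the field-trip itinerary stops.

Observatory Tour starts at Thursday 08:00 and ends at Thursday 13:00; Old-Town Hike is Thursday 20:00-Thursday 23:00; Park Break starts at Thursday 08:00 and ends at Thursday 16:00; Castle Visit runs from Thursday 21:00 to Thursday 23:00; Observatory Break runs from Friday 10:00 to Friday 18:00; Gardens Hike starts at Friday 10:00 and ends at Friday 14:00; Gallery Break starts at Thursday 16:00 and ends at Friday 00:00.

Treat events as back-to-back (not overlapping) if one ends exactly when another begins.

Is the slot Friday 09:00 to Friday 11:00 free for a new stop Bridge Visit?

No — it overlaps Gardens Hike, Observatory Break

Observatory Tour: ends Thursday 13:00 at or before Bridge Visit starts Friday 09:00 → clear.
Park Break: ends Thursday 16:00 at or before Bridge Visit starts Friday 09:00 → clear.
Gallery Break: ends Friday 00:00 at or before Bridge Visit starts Friday 09:00 → clear.
Old-Town Hike: ends Thursday 23:00 at or before Bridge Visit starts Friday 09:00 → clear.
Castle Visit: ends Thursday 23:00 at or before Bridge Visit starts Friday 09:00 → clear.
Observatory Break: starts Friday 10:00 before Bridge Visit ends Friday 11:00, and ends Friday 18:00 after Bridge Visit starts Friday 09:00 → overlap.
Gardens Hike: starts Friday 10:00 before Bridge Visit ends Friday 11:00, and ends Friday 14:00 after Bridge Visit starts Friday 09:00 → overlap.
Bridge Visit overlaps Observatory Break, Gardens Hike.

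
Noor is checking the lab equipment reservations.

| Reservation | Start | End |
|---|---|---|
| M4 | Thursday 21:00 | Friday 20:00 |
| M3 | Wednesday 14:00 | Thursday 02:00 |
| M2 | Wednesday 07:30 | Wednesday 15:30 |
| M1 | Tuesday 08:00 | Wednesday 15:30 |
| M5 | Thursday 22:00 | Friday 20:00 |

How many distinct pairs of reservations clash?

Sorted by start: M1, M2, M3, M4, M5.
M2 starts before M1 ends → M1 and M2 overlap.
M3 starts before M1 ends → M1 and M3 overlap.
M4 starts after M1 ends — done with M1.
M3 starts before M2 ends → M2 and M3 overlap.
M4 starts after M2 ends — done with M2.
M4 starts after M3 ends — done with M3.
M5 starts before M4 ends → M4 and M5 overlap.
Overlapping pairs: M1 & M2, M1 & M3, M2 & M3, M4 & M5 — 4 in total.

4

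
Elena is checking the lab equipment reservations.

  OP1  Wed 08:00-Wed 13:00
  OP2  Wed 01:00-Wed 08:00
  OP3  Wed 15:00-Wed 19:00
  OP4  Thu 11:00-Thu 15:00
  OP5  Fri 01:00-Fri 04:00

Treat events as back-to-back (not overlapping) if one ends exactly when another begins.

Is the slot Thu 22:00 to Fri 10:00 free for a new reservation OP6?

OP2: ends Wed 08:00 at or before OP6 starts Thu 22:00 → clear.
OP1: ends Wed 13:00 at or before OP6 starts Thu 22:00 → clear.
OP3: ends Wed 19:00 at or before OP6 starts Thu 22:00 → clear.
OP4: ends Thu 15:00 at or before OP6 starts Thu 22:00 → clear.
OP5: starts Fri 01:00 before OP6 ends Fri 10:00, and ends Fri 04:00 after OP6 starts Thu 22:00 → overlap.
OP6 overlaps OP5.

No — it overlaps OP5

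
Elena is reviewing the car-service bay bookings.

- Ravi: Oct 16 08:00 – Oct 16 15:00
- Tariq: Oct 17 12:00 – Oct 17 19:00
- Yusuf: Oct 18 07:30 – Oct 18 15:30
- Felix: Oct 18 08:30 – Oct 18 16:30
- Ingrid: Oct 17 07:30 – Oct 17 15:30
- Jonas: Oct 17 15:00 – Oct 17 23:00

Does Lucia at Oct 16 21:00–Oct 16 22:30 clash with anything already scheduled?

No — it doesn't clash with anything

Ravi: ends Oct 16 15:00 at or before Lucia starts Oct 16 21:00 → clear.
Ingrid: starts Oct 17 07:30 at or after Lucia ends Oct 16 22:30 → clear.
Tariq: starts Oct 17 12:00 at or after Lucia ends Oct 16 22:30 → clear.
Jonas: starts Oct 17 15:00 at or after Lucia ends Oct 16 22:30 → clear.
Yusuf: starts Oct 18 07:30 at or after Lucia ends Oct 16 22:30 → clear.
Felix: starts Oct 18 08:30 at or after Lucia ends Oct 16 22:30 → clear.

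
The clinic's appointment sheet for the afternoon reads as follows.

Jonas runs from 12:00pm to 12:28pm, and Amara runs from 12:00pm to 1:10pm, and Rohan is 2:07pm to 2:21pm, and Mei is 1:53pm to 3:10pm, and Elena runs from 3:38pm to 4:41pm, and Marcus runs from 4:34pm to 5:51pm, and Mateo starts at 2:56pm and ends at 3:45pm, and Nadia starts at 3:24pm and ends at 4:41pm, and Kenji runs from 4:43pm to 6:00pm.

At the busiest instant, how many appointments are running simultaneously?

Sweep the timeline, counting +1 at each start and −1 at each end (ends before starts at a tie):
12:00pm start Amara → 1
12:00pm start Jonas → 2
12:28pm end Jonas → 1
1:10pm end Amara → 0
1:53pm start Mei → 1
2:07pm start Rohan → 2
2:21pm end Rohan → 1
2:56pm start Mateo → 2
3:10pm end Mei → 1
3:24pm start Nadia → 2
3:38pm start Elena → 3
3:45pm end Mateo → 2
4:34pm start Marcus → 3
4:41pm end Elena → 2
4:41pm end Nadia → 1
4:43pm start Kenji → 2
5:51pm end Marcus → 1
6:00pm end Kenji → 0
Peak is 3, at 3:38pm (Elena, Mateo, Nadia).

3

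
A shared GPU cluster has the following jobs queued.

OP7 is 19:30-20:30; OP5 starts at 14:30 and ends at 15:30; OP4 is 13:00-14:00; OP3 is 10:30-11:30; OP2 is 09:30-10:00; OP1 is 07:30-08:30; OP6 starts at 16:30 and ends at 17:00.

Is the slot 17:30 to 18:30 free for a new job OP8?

OP1: ends 08:30 at or before OP8 starts 17:30 → clear.
OP2: ends 10:00 at or before OP8 starts 17:30 → clear.
OP3: ends 11:30 at or before OP8 starts 17:30 → clear.
OP4: ends 14:00 at or before OP8 starts 17:30 → clear.
OP5: ends 15:30 at or before OP8 starts 17:30 → clear.
OP6: ends 17:00 at or before OP8 starts 17:30 → clear.
OP7: starts 19:30 at or after OP8 ends 18:30 → clear.

Yes — the slot is free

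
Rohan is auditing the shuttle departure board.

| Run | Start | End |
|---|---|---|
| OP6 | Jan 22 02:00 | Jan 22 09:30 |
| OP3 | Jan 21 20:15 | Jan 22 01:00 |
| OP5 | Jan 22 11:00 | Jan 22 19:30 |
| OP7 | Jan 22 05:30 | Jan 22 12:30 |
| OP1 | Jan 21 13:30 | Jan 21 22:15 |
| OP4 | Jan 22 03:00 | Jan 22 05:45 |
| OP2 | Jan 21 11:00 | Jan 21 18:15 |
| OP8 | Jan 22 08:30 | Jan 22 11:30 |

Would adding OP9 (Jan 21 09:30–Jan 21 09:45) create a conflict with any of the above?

OP2: starts Jan 21 11:00 at or after OP9 ends Jan 21 09:45 → clear.
OP1: starts Jan 21 13:30 at or after OP9 ends Jan 21 09:45 → clear.
OP3: starts Jan 21 20:15 at or after OP9 ends Jan 21 09:45 → clear.
OP6: starts Jan 22 02:00 at or after OP9 ends Jan 21 09:45 → clear.
OP4: starts Jan 22 03:00 at or after OP9 ends Jan 21 09:45 → clear.
OP7: starts Jan 22 05:30 at or after OP9 ends Jan 21 09:45 → clear.
OP8: starts Jan 22 08:30 at or after OP9 ends Jan 21 09:45 → clear.
OP5: starts Jan 22 11:00 at or after OP9 ends Jan 21 09:45 → clear.

No — it doesn't clash with anything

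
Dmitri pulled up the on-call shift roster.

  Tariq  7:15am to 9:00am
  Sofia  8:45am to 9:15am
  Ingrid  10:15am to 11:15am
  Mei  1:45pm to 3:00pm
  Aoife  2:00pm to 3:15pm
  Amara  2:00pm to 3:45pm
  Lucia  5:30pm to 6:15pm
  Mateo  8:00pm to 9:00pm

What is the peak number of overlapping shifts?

3

Sort all start/end points and keep a running count:
7:15am start Tariq → 1
8:45am start Sofia → 2
9:00am end Tariq → 1
9:15am end Sofia → 0
10:15am start Ingrid → 1
11:15am end Ingrid → 0
1:45pm start Mei → 1
2:00pm start Amara → 2
2:00pm start Aoife → 3
3:00pm end Mei → 2
3:15pm end Aoife → 1
3:45pm end Amara → 0
5:30pm start Lucia → 1
6:15pm end Lucia → 0
8:00pm start Mateo → 1
9:00pm end Mateo → 0
Peak is 3, at 2:00pm (Amara, Aoife, Mei).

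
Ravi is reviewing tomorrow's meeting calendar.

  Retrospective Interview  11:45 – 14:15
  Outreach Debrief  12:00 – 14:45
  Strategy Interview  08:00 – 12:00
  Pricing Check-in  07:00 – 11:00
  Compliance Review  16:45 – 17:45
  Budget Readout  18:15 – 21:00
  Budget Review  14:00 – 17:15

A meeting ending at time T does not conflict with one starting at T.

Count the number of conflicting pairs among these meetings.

Sorted by start: Pricing Check-in, Strategy Interview, Retrospective Interview, Outreach Debrief, Budget Review, Compliance Review, Budget Readout.
Strategy Interview starts before Pricing Check-in ends → Pricing Check-in and Strategy Interview overlap.
Retrospective Interview starts after Pricing Check-in ends — done with Pricing Check-in.
Retrospective Interview starts before Strategy Interview ends → Strategy Interview and Retrospective Interview overlap.
Outreach Debrief starts exactly when Strategy Interview ends (back-to-back, no overlap) — done with Strategy Interview.
Outreach Debrief starts before Retrospective Interview ends → Retrospective Interview and Outreach Debrief overlap.
Budget Review starts before Retrospective Interview ends → Retrospective Interview and Budget Review overlap.
Compliance Review starts after Retrospective Interview ends — done with Retrospective Interview.
Budget Review starts before Outreach Debrief ends → Outreach Debrief and Budget Review overlap.
Compliance Review starts after Outreach Debrief ends — done with Outreach Debrief.
Compliance Review starts before Budget Review ends → Budget Review and Compliance Review overlap.
Budget Readout starts after Budget Review ends.
Budget Readout starts after Compliance Review ends.
Overlapping pairs: Budget Review & Compliance Review, Budget Review & Outreach Debrief, Budget Review & Retrospective Interview, Outreach Debrief & Retrospective Interview, Pricing Check-in & Strategy Interview, Retrospective Interview & Strategy Interview — 6 in total.

6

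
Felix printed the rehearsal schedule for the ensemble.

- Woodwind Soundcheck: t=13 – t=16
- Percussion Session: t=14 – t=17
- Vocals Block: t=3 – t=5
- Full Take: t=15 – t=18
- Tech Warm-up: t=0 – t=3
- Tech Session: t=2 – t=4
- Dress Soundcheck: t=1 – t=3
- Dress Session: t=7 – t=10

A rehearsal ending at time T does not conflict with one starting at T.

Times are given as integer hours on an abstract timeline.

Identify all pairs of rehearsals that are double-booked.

Dress Soundcheck & Tech Session, Dress Soundcheck & Tech Warm-up, Full Take & Percussion Session, Full Take & Woodwind Soundcheck, Percussion Session & Woodwind Soundcheck, Tech Session & Tech Warm-up, Tech Session & Vocals Block

Sorted by start: Tech Warm-up, Dress Soundcheck, Tech Session, Vocals Block, Dress Session, Woodwind Soundcheck, Percussion Session, Full Take.
Dress Soundcheck starts before Tech Warm-up ends → Tech Warm-up and Dress Soundcheck overlap.
Tech Session starts before Tech Warm-up ends → Tech Warm-up and Tech Session overlap.
Vocals Block starts exactly when Tech Warm-up ends (back-to-back, no overlap), so Tech Warm-up has no further overlaps.
Tech Session starts before Dress Soundcheck ends → Dress Soundcheck and Tech Session overlap.
Vocals Block starts exactly when Dress Soundcheck ends (back-to-back, no overlap), so Dress Soundcheck has no further overlaps.
Vocals Block starts before Tech Session ends → Tech Session and Vocals Block overlap.
Dress Session starts after Tech Session ends, so Tech Session has no further overlaps.
Dress Session starts after Vocals Block ends, so Vocals Block has no further overlaps.
Woodwind Soundcheck starts after Dress Session ends, so Dress Session has no further overlaps.
Percussion Session starts before Woodwind Soundcheck ends → Woodwind Soundcheck and Percussion Session overlap.
Full Take starts before Woodwind Soundcheck ends → Woodwind Soundcheck and Full Take overlap.
Full Take starts before Percussion Session ends → Percussion Session and Full Take overlap.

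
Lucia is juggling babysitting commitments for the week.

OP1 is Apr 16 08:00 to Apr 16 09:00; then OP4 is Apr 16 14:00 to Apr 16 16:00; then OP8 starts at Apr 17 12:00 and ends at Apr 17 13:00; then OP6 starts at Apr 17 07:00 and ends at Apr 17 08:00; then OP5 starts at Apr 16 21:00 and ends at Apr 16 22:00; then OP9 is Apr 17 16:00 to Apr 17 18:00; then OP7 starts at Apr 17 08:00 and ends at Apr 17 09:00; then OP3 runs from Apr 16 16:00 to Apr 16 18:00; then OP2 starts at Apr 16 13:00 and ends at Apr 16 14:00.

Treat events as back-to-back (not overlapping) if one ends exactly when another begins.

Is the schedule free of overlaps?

Yes

Sorted by start: OP1, OP2, OP4, OP3, OP5, OP6, OP7, OP8, OP9.
OP2 starts after OP1 ends; OP1 is clear from here.
OP4 starts exactly when OP2 ends (back-to-back, no overlap); OP2 is clear from here.
OP3 starts exactly when OP4 ends (back-to-back, no overlap); OP4 is clear from here.
OP5 starts after OP3 ends; OP3 is clear from here.
OP6 starts after OP5 ends; OP5 is clear from here.
OP7 starts exactly when OP6 ends (back-to-back, no overlap); OP6 is clear from here.
OP8 starts after OP7 ends; OP7 is clear from here.
OP9 starts after OP8 ends.
Every pair is clear; the schedule has no overlaps.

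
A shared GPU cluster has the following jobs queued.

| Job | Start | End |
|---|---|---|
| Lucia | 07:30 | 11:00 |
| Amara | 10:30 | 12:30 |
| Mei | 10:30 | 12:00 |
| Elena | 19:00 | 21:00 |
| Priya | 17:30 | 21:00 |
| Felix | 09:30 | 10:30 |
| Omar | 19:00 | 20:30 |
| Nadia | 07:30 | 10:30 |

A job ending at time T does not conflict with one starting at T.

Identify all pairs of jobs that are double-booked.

Sorted by start: Nadia, Lucia, Felix, Amara, Mei, Priya, Omar, Elena.
Lucia starts before Nadia ends → Nadia and Lucia overlap.
Felix starts before Nadia ends → Nadia and Felix overlap.
Amara starts exactly when Nadia ends (back-to-back, no overlap), so Nadia has no further overlaps.
Felix starts before Lucia ends → Lucia and Felix overlap.
Amara starts before Lucia ends → Lucia and Amara overlap.
Mei starts before Lucia ends → Lucia and Mei overlap.
Priya starts after Lucia ends, so Lucia has no further overlaps.
Amara starts exactly when Felix ends (back-to-back, no overlap), so Felix has no further overlaps.
Mei starts before Amara ends → Amara and Mei overlap.
Priya starts after Amara ends, so Amara has no further overlaps.
Priya starts after Mei ends, so Mei has no further overlaps.
Omar starts before Priya ends → Priya and Omar overlap.
Elena starts before Priya ends → Priya and Elena overlap.
Elena starts before Omar ends → Omar and Elena overlap.

Amara & Lucia, Amara & Mei, Elena & Omar, Elena & Priya, Felix & Lucia, Felix & Nadia, Lucia & Mei, Lucia & Nadia, Omar & Priya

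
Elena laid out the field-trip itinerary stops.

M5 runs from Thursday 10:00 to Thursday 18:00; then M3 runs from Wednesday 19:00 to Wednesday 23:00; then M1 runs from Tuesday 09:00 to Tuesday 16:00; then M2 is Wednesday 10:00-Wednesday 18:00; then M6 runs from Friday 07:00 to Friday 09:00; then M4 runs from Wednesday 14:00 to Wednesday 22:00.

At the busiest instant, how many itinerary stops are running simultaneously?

Sweep the timeline, counting +1 at each start and −1 at each end (ends before starts at a tie):
Tuesday 09:00 start M1 → 1
Tuesday 16:00 end M1 → 0
Wednesday 10:00 start M2 → 1
Wednesday 14:00 start M4 → 2
Wednesday 18:00 end M2 → 1
Wednesday 19:00 start M3 → 2
Wednesday 22:00 end M4 → 1
Wednesday 23:00 end M3 → 0
Thursday 10:00 start M5 → 1
Thursday 18:00 end M5 → 0
Friday 07:00 start M6 → 1
Friday 09:00 end M6 → 0
Peak is 2, at Wednesday 14:00 (M2, M4).

2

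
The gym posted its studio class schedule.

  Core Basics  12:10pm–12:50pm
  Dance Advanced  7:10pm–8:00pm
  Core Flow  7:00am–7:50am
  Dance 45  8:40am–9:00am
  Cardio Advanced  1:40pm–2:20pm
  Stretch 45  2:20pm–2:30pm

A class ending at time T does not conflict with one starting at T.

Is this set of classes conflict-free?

Sorted by start: Core Flow, Dance 45, Core Basics, Cardio Advanced, Stretch 45, Dance Advanced.
Dance 45 starts after Core Flow ends; Core Flow is clear from here.
Core Basics starts after Dance 45 ends; Dance 45 is clear from here.
Cardio Advanced starts after Core Basics ends; Core Basics is clear from here.
Stretch 45 starts exactly when Cardio Advanced ends (back-to-back, no overlap); Cardio Advanced is clear from here.
Dance Advanced starts after Stretch 45 ends.
Every pair is clear; the schedule has no overlaps.

Yes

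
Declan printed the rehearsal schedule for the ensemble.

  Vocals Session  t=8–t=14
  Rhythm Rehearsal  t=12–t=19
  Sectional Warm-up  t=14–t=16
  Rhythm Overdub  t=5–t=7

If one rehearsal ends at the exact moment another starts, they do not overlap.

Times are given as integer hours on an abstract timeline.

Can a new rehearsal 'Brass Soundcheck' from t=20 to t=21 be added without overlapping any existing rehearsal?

Rhythm Overdub: ends t=7 at or before Brass Soundcheck starts t=20 → clear.
Vocals Session: ends t=14 at or before Brass Soundcheck starts t=20 → clear.
Rhythm Rehearsal: ends t=19 at or before Brass Soundcheck starts t=20 → clear.
Sectional Warm-up: ends t=16 at or before Brass Soundcheck starts t=20 → clear.

Yes — the slot is free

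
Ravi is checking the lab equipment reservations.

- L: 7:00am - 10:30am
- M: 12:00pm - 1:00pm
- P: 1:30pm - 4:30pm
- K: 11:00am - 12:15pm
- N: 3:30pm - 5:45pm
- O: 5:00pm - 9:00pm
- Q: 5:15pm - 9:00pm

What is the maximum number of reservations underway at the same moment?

Walk through starts and ends in time order (an end at T is processed before a start at T):
7:00am start L → 1
10:30am end L → 0
11:00am start K → 1
12:00pm start M → 2
12:15pm end K → 1
1:00pm end M → 0
1:30pm start P → 1
3:30pm start N → 2
4:30pm end P → 1
5:00pm start O → 2
5:15pm start Q → 3
5:45pm end N → 2
9:00pm end O → 1
9:00pm end Q → 0
Peak is 3, at 5:15pm (N, O, Q).

3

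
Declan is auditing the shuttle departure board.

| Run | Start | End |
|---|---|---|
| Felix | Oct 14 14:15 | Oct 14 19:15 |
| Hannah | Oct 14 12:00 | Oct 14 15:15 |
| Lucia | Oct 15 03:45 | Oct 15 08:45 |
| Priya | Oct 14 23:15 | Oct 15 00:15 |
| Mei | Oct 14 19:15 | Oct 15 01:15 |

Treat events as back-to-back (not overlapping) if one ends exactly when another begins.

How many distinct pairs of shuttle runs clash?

2

Two intervals overlap when each starts before the other ends.
Sorted by start: Hannah, Felix, Mei, Priya, Lucia.
Felix starts before Hannah ends → Hannah and Felix overlap.
Mei starts after Hannah ends, so nothing later overlaps Hannah either.
Mei starts exactly when Felix ends (back-to-back, no overlap), so nothing later overlaps Felix either.
Priya starts before Mei ends → Mei and Priya overlap.
Lucia starts after Mei ends.
Lucia starts after Priya ends.
Overlapping pairs: Felix & Hannah, Mei & Priya — 2 in total.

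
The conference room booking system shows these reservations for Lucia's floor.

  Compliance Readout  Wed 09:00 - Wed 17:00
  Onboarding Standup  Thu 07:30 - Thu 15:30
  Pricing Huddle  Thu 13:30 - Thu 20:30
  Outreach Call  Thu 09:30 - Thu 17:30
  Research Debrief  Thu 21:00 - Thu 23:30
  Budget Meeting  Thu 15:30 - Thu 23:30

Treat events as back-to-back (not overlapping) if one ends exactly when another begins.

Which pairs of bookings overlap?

Budget Meeting & Outreach Call, Budget Meeting & Pricing Huddle, Budget Meeting & Research Debrief, Onboarding Standup & Outreach Call, Onboarding Standup & Pricing Huddle, Outreach Call & Pricing Huddle

Check each pair: they overlap iff neither finishes before the other starts.
Sorted by start: Compliance Readout, Onboarding Standup, Outreach Call, Pricing Huddle, Budget Meeting, Research Debrief.
Onboarding Standup starts after Compliance Readout ends, so Compliance Readout has no further overlaps.
Outreach Call starts before Onboarding Standup ends → Onboarding Standup and Outreach Call overlap.
Pricing Huddle starts before Onboarding Standup ends → Onboarding Standup and Pricing Huddle overlap.
Budget Meeting starts exactly when Onboarding Standup ends (back-to-back, no overlap), so Onboarding Standup has no further overlaps.
Pricing Huddle starts before Outreach Call ends → Outreach Call and Pricing Huddle overlap.
Budget Meeting starts before Outreach Call ends → Outreach Call and Budget Meeting overlap.
Research Debrief starts after Outreach Call ends.
Budget Meeting starts before Pricing Huddle ends → Pricing Huddle and Budget Meeting overlap.
Research Debrief starts after Pricing Huddle ends.
Research Debrief starts before Budget Meeting ends → Budget Meeting and Research Debrief overlap.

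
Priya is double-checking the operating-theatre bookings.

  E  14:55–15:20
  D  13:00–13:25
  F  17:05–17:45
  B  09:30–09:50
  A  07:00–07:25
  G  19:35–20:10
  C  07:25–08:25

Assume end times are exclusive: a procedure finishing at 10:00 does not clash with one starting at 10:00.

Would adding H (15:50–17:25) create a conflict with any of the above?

A: ends 07:25 at or before H starts 15:50 → clear.
C: ends 08:25 at or before H starts 15:50 → clear.
B: ends 09:50 at or before H starts 15:50 → clear.
D: ends 13:25 at or before H starts 15:50 → clear.
E: ends 15:20 at or before H starts 15:50 → clear.
F: starts 17:05 before H ends 17:25, and ends 17:45 after H starts 15:50 → overlap.
G: starts 19:35 at or after H ends 17:25 → clear.
H overlaps F.

Yes — it overlaps F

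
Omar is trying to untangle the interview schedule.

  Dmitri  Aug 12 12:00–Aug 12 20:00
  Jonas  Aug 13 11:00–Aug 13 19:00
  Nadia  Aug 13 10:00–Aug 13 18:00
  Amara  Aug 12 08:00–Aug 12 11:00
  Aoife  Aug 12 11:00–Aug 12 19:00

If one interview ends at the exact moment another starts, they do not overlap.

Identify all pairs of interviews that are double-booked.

Sorted by start: Amara, Aoife, Dmitri, Nadia, Jonas.
Aoife starts exactly when Amara ends (back-to-back, no overlap); Amara is clear from here.
Dmitri starts before Aoife ends → Aoife and Dmitri overlap.
Nadia starts after Aoife ends; Aoife is clear from here.
Nadia starts after Dmitri ends; Dmitri is clear from here.
Jonas starts before Nadia ends → Nadia and Jonas overlap.

Aoife & Dmitri, Jonas & Nadia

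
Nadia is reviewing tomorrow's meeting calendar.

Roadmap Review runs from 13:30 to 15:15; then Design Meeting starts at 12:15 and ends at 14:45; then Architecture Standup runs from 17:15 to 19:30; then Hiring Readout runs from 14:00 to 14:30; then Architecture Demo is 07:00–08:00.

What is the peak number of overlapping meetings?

Sort all start/end points and keep a running count:
07:00 start Architecture Demo → 1
08:00 end Architecture Demo → 0
12:15 start Design Meeting → 1
13:30 start Roadmap Review → 2
14:00 start Hiring Readout → 3
14:30 end Hiring Readout → 2
14:45 end Design Meeting → 1
15:15 end Roadmap Review → 0
17:15 start Architecture Standup → 1
19:30 end Architecture Standup → 0
Peak is 3, at 14:00 (Design Meeting, Hiring Readout, Roadmap Review).

3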